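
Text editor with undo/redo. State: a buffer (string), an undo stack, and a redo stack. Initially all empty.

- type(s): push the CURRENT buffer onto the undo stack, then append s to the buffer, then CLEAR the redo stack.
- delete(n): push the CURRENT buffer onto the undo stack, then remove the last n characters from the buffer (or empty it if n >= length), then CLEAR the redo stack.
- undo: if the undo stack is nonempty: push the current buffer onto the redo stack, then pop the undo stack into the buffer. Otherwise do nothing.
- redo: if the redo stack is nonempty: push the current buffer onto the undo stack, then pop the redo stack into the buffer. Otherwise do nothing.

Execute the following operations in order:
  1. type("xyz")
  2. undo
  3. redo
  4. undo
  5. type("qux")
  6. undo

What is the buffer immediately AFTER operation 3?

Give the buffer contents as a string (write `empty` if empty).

After op 1 (type): buf='xyz' undo_depth=1 redo_depth=0
After op 2 (undo): buf='(empty)' undo_depth=0 redo_depth=1
After op 3 (redo): buf='xyz' undo_depth=1 redo_depth=0

Answer: xyz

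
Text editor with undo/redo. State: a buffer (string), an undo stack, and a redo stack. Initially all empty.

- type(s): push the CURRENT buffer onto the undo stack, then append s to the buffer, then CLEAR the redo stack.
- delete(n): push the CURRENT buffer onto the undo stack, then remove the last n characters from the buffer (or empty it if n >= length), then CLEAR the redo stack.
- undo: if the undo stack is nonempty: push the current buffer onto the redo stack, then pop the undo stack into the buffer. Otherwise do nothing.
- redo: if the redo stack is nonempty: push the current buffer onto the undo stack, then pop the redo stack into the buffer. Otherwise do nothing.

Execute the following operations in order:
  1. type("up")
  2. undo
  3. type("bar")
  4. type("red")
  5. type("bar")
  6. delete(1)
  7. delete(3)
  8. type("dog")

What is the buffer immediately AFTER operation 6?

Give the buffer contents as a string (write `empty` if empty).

Answer: barredba

Derivation:
After op 1 (type): buf='up' undo_depth=1 redo_depth=0
After op 2 (undo): buf='(empty)' undo_depth=0 redo_depth=1
After op 3 (type): buf='bar' undo_depth=1 redo_depth=0
After op 4 (type): buf='barred' undo_depth=2 redo_depth=0
After op 5 (type): buf='barredbar' undo_depth=3 redo_depth=0
After op 6 (delete): buf='barredba' undo_depth=4 redo_depth=0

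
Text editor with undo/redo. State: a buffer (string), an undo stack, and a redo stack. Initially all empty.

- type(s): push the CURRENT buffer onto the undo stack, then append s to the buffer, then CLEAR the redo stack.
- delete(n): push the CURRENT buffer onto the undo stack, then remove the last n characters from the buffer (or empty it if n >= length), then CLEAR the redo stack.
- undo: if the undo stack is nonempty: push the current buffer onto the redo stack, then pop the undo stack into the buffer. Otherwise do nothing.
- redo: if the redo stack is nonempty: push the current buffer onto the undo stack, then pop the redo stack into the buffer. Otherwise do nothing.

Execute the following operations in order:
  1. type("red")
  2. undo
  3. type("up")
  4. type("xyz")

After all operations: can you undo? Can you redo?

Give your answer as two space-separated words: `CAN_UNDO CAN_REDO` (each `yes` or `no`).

Answer: yes no

Derivation:
After op 1 (type): buf='red' undo_depth=1 redo_depth=0
After op 2 (undo): buf='(empty)' undo_depth=0 redo_depth=1
After op 3 (type): buf='up' undo_depth=1 redo_depth=0
After op 4 (type): buf='upxyz' undo_depth=2 redo_depth=0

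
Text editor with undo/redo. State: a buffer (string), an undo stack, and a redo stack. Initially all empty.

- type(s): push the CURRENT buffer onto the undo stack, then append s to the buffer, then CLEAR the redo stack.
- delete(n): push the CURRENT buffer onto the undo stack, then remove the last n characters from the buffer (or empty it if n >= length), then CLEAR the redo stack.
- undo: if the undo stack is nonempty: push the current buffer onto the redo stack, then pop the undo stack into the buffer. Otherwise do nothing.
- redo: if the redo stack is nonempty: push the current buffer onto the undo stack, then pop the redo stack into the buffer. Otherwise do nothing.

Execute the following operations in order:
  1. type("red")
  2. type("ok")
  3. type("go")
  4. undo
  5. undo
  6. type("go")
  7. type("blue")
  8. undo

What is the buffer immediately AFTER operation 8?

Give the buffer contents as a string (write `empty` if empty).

Answer: redgo

Derivation:
After op 1 (type): buf='red' undo_depth=1 redo_depth=0
After op 2 (type): buf='redok' undo_depth=2 redo_depth=0
After op 3 (type): buf='redokgo' undo_depth=3 redo_depth=0
After op 4 (undo): buf='redok' undo_depth=2 redo_depth=1
After op 5 (undo): buf='red' undo_depth=1 redo_depth=2
After op 6 (type): buf='redgo' undo_depth=2 redo_depth=0
After op 7 (type): buf='redgoblue' undo_depth=3 redo_depth=0
After op 8 (undo): buf='redgo' undo_depth=2 redo_depth=1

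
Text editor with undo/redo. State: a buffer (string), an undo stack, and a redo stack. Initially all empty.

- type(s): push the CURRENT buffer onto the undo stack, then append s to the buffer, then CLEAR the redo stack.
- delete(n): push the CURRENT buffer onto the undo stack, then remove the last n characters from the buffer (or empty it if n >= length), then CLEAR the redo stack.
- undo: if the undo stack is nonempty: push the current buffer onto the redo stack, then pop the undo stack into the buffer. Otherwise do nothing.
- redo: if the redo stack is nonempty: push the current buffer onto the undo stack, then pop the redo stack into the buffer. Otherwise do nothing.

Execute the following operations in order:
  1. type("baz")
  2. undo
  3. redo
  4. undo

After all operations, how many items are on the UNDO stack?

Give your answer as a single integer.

After op 1 (type): buf='baz' undo_depth=1 redo_depth=0
After op 2 (undo): buf='(empty)' undo_depth=0 redo_depth=1
After op 3 (redo): buf='baz' undo_depth=1 redo_depth=0
After op 4 (undo): buf='(empty)' undo_depth=0 redo_depth=1

Answer: 0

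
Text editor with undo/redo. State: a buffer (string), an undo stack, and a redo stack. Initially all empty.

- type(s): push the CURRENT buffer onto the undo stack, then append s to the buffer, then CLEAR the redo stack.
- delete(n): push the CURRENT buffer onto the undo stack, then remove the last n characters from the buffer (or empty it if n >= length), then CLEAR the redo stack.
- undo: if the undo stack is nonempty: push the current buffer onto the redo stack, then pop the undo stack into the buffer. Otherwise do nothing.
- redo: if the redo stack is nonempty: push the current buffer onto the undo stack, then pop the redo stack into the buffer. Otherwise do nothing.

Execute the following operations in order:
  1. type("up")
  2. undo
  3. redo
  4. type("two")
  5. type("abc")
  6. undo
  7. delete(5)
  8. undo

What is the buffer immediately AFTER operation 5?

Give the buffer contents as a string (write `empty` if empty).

After op 1 (type): buf='up' undo_depth=1 redo_depth=0
After op 2 (undo): buf='(empty)' undo_depth=0 redo_depth=1
After op 3 (redo): buf='up' undo_depth=1 redo_depth=0
After op 4 (type): buf='uptwo' undo_depth=2 redo_depth=0
After op 5 (type): buf='uptwoabc' undo_depth=3 redo_depth=0

Answer: uptwoabc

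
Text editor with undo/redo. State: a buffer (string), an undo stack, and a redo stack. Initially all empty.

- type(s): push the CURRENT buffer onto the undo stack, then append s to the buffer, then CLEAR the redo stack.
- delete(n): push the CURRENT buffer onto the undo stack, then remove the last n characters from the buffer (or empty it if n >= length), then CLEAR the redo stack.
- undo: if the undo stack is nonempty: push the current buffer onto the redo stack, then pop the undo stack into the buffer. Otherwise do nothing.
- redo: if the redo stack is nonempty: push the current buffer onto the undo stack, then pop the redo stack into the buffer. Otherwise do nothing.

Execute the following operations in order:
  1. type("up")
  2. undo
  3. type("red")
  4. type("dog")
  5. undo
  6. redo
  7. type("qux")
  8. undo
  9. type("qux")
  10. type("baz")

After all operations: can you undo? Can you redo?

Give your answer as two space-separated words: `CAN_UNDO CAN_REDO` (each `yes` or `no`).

Answer: yes no

Derivation:
After op 1 (type): buf='up' undo_depth=1 redo_depth=0
After op 2 (undo): buf='(empty)' undo_depth=0 redo_depth=1
After op 3 (type): buf='red' undo_depth=1 redo_depth=0
After op 4 (type): buf='reddog' undo_depth=2 redo_depth=0
After op 5 (undo): buf='red' undo_depth=1 redo_depth=1
After op 6 (redo): buf='reddog' undo_depth=2 redo_depth=0
After op 7 (type): buf='reddogqux' undo_depth=3 redo_depth=0
After op 8 (undo): buf='reddog' undo_depth=2 redo_depth=1
After op 9 (type): buf='reddogqux' undo_depth=3 redo_depth=0
After op 10 (type): buf='reddogquxbaz' undo_depth=4 redo_depth=0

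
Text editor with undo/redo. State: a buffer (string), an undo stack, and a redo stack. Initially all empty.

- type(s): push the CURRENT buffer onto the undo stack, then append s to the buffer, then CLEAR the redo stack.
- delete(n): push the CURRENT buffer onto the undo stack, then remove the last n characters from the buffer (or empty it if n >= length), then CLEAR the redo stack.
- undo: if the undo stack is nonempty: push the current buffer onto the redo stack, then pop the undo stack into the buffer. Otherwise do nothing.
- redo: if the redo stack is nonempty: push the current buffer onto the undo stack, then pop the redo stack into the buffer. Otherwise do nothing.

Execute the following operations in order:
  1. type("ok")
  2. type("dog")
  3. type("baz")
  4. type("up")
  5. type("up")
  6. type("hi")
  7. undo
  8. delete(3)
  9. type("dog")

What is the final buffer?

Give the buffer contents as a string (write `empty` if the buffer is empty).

After op 1 (type): buf='ok' undo_depth=1 redo_depth=0
After op 2 (type): buf='okdog' undo_depth=2 redo_depth=0
After op 3 (type): buf='okdogbaz' undo_depth=3 redo_depth=0
After op 4 (type): buf='okdogbazup' undo_depth=4 redo_depth=0
After op 5 (type): buf='okdogbazupup' undo_depth=5 redo_depth=0
After op 6 (type): buf='okdogbazupuphi' undo_depth=6 redo_depth=0
After op 7 (undo): buf='okdogbazupup' undo_depth=5 redo_depth=1
After op 8 (delete): buf='okdogbazu' undo_depth=6 redo_depth=0
After op 9 (type): buf='okdogbazudog' undo_depth=7 redo_depth=0

Answer: okdogbazudog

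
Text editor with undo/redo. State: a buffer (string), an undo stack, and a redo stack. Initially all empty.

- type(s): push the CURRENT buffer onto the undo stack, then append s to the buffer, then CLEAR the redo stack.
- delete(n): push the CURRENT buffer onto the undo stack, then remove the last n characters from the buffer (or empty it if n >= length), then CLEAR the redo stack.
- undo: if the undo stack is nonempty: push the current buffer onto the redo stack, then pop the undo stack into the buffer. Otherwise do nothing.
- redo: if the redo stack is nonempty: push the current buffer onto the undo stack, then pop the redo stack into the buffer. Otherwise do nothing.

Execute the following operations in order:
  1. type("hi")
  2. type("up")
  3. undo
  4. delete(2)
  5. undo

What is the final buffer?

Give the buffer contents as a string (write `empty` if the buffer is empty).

Answer: hi

Derivation:
After op 1 (type): buf='hi' undo_depth=1 redo_depth=0
After op 2 (type): buf='hiup' undo_depth=2 redo_depth=0
After op 3 (undo): buf='hi' undo_depth=1 redo_depth=1
After op 4 (delete): buf='(empty)' undo_depth=2 redo_depth=0
After op 5 (undo): buf='hi' undo_depth=1 redo_depth=1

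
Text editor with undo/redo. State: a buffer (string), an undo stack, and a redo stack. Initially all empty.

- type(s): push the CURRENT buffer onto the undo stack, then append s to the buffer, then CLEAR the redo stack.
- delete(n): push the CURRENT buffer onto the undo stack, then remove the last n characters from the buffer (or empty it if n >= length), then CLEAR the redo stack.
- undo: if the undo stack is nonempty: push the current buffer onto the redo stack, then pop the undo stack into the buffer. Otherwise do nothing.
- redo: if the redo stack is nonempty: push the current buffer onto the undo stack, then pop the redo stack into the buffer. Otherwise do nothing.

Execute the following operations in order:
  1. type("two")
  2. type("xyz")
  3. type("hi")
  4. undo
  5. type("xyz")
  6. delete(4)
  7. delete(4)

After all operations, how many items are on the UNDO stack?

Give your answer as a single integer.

Answer: 5

Derivation:
After op 1 (type): buf='two' undo_depth=1 redo_depth=0
After op 2 (type): buf='twoxyz' undo_depth=2 redo_depth=0
After op 3 (type): buf='twoxyzhi' undo_depth=3 redo_depth=0
After op 4 (undo): buf='twoxyz' undo_depth=2 redo_depth=1
After op 5 (type): buf='twoxyzxyz' undo_depth=3 redo_depth=0
After op 6 (delete): buf='twoxy' undo_depth=4 redo_depth=0
After op 7 (delete): buf='t' undo_depth=5 redo_depth=0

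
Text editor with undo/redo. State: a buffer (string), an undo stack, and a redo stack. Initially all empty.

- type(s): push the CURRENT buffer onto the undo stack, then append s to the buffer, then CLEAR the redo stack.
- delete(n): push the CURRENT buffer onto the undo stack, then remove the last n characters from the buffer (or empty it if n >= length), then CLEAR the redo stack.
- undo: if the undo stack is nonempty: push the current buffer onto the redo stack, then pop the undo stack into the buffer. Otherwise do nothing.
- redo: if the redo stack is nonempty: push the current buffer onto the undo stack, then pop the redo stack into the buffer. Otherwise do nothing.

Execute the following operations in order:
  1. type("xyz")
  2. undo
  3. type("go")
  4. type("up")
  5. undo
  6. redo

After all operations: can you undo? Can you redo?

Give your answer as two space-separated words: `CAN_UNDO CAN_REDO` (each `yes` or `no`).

After op 1 (type): buf='xyz' undo_depth=1 redo_depth=0
After op 2 (undo): buf='(empty)' undo_depth=0 redo_depth=1
After op 3 (type): buf='go' undo_depth=1 redo_depth=0
After op 4 (type): buf='goup' undo_depth=2 redo_depth=0
After op 5 (undo): buf='go' undo_depth=1 redo_depth=1
After op 6 (redo): buf='goup' undo_depth=2 redo_depth=0

Answer: yes no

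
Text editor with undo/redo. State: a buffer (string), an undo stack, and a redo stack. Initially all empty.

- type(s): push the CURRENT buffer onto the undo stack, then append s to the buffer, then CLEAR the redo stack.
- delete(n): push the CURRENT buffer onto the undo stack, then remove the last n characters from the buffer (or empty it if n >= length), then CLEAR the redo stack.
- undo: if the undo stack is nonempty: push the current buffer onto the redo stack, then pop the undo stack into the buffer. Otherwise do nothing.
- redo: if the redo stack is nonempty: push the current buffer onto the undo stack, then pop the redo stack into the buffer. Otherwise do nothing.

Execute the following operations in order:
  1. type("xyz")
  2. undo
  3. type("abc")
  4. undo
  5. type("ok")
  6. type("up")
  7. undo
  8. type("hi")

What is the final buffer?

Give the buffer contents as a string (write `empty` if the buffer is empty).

Answer: okhi

Derivation:
After op 1 (type): buf='xyz' undo_depth=1 redo_depth=0
After op 2 (undo): buf='(empty)' undo_depth=0 redo_depth=1
After op 3 (type): buf='abc' undo_depth=1 redo_depth=0
After op 4 (undo): buf='(empty)' undo_depth=0 redo_depth=1
After op 5 (type): buf='ok' undo_depth=1 redo_depth=0
After op 6 (type): buf='okup' undo_depth=2 redo_depth=0
After op 7 (undo): buf='ok' undo_depth=1 redo_depth=1
After op 8 (type): buf='okhi' undo_depth=2 redo_depth=0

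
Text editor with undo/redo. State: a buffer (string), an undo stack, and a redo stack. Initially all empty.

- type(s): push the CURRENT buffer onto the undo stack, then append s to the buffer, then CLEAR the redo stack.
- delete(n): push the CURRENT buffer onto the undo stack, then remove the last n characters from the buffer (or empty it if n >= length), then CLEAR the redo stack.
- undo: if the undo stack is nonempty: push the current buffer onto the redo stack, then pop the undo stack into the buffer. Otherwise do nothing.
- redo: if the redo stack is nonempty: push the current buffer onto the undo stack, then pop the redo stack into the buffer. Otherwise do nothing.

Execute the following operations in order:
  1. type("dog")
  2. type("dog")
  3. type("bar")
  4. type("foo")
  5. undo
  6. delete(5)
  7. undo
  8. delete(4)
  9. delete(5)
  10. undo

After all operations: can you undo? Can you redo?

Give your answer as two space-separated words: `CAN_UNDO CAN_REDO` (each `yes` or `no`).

After op 1 (type): buf='dog' undo_depth=1 redo_depth=0
After op 2 (type): buf='dogdog' undo_depth=2 redo_depth=0
After op 3 (type): buf='dogdogbar' undo_depth=3 redo_depth=0
After op 4 (type): buf='dogdogbarfoo' undo_depth=4 redo_depth=0
After op 5 (undo): buf='dogdogbar' undo_depth=3 redo_depth=1
After op 6 (delete): buf='dogd' undo_depth=4 redo_depth=0
After op 7 (undo): buf='dogdogbar' undo_depth=3 redo_depth=1
After op 8 (delete): buf='dogdo' undo_depth=4 redo_depth=0
After op 9 (delete): buf='(empty)' undo_depth=5 redo_depth=0
After op 10 (undo): buf='dogdo' undo_depth=4 redo_depth=1

Answer: yes yes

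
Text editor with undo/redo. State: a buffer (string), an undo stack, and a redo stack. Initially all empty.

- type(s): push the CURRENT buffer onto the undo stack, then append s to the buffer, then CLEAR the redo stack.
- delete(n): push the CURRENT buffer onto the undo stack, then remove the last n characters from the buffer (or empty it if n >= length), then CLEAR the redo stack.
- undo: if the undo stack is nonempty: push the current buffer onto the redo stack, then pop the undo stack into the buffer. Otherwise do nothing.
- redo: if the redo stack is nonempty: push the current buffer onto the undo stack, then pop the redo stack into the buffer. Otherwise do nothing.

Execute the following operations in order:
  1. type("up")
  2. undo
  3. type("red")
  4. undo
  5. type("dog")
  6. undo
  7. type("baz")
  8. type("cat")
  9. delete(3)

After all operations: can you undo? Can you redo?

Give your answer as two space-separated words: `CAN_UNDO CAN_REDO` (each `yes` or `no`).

Answer: yes no

Derivation:
After op 1 (type): buf='up' undo_depth=1 redo_depth=0
After op 2 (undo): buf='(empty)' undo_depth=0 redo_depth=1
After op 3 (type): buf='red' undo_depth=1 redo_depth=0
After op 4 (undo): buf='(empty)' undo_depth=0 redo_depth=1
After op 5 (type): buf='dog' undo_depth=1 redo_depth=0
After op 6 (undo): buf='(empty)' undo_depth=0 redo_depth=1
After op 7 (type): buf='baz' undo_depth=1 redo_depth=0
After op 8 (type): buf='bazcat' undo_depth=2 redo_depth=0
After op 9 (delete): buf='baz' undo_depth=3 redo_depth=0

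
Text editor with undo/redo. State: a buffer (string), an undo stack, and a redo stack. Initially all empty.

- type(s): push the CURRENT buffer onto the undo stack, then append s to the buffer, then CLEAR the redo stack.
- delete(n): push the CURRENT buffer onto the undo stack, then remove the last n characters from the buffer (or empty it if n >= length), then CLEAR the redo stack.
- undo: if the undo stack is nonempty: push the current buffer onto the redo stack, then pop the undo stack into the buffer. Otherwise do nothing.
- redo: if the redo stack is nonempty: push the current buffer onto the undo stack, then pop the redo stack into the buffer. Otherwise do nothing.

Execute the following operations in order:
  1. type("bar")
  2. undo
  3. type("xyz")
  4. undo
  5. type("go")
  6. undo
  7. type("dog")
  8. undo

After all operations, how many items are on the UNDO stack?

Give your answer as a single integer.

Answer: 0

Derivation:
After op 1 (type): buf='bar' undo_depth=1 redo_depth=0
After op 2 (undo): buf='(empty)' undo_depth=0 redo_depth=1
After op 3 (type): buf='xyz' undo_depth=1 redo_depth=0
After op 4 (undo): buf='(empty)' undo_depth=0 redo_depth=1
After op 5 (type): buf='go' undo_depth=1 redo_depth=0
After op 6 (undo): buf='(empty)' undo_depth=0 redo_depth=1
After op 7 (type): buf='dog' undo_depth=1 redo_depth=0
After op 8 (undo): buf='(empty)' undo_depth=0 redo_depth=1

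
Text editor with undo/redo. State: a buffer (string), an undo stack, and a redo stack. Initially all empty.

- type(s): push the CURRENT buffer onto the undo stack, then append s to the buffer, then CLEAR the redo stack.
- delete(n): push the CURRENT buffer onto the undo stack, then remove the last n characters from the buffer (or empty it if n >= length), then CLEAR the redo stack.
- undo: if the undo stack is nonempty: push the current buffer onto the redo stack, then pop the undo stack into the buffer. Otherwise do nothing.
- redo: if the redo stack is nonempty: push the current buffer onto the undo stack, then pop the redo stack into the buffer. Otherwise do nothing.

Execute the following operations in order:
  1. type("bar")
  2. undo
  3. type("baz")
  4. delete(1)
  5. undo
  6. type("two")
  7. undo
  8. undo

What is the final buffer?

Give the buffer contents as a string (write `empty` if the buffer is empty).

After op 1 (type): buf='bar' undo_depth=1 redo_depth=0
After op 2 (undo): buf='(empty)' undo_depth=0 redo_depth=1
After op 3 (type): buf='baz' undo_depth=1 redo_depth=0
After op 4 (delete): buf='ba' undo_depth=2 redo_depth=0
After op 5 (undo): buf='baz' undo_depth=1 redo_depth=1
After op 6 (type): buf='baztwo' undo_depth=2 redo_depth=0
After op 7 (undo): buf='baz' undo_depth=1 redo_depth=1
After op 8 (undo): buf='(empty)' undo_depth=0 redo_depth=2

Answer: empty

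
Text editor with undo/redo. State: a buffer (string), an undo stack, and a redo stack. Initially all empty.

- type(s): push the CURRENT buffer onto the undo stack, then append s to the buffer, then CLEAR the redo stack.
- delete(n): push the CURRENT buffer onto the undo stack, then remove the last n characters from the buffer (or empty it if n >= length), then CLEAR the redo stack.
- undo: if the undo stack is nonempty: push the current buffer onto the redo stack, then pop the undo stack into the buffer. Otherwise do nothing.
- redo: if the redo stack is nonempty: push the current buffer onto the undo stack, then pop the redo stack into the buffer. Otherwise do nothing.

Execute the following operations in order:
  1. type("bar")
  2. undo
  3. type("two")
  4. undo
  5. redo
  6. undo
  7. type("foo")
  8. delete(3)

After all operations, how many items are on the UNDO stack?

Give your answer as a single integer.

Answer: 2

Derivation:
After op 1 (type): buf='bar' undo_depth=1 redo_depth=0
After op 2 (undo): buf='(empty)' undo_depth=0 redo_depth=1
After op 3 (type): buf='two' undo_depth=1 redo_depth=0
After op 4 (undo): buf='(empty)' undo_depth=0 redo_depth=1
After op 5 (redo): buf='two' undo_depth=1 redo_depth=0
After op 6 (undo): buf='(empty)' undo_depth=0 redo_depth=1
After op 7 (type): buf='foo' undo_depth=1 redo_depth=0
After op 8 (delete): buf='(empty)' undo_depth=2 redo_depth=0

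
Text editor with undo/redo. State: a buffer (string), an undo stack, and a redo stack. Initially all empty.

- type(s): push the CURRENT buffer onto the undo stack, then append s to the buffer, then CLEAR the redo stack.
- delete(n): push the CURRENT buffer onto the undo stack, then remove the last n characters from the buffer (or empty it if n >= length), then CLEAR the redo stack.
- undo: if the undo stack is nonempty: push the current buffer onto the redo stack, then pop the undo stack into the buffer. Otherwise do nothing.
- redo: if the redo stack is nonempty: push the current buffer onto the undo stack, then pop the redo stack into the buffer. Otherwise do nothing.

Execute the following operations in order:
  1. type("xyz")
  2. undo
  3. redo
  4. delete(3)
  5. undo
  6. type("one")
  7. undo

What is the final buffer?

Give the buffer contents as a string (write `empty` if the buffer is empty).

Answer: xyz

Derivation:
After op 1 (type): buf='xyz' undo_depth=1 redo_depth=0
After op 2 (undo): buf='(empty)' undo_depth=0 redo_depth=1
After op 3 (redo): buf='xyz' undo_depth=1 redo_depth=0
After op 4 (delete): buf='(empty)' undo_depth=2 redo_depth=0
After op 5 (undo): buf='xyz' undo_depth=1 redo_depth=1
After op 6 (type): buf='xyzone' undo_depth=2 redo_depth=0
After op 7 (undo): buf='xyz' undo_depth=1 redo_depth=1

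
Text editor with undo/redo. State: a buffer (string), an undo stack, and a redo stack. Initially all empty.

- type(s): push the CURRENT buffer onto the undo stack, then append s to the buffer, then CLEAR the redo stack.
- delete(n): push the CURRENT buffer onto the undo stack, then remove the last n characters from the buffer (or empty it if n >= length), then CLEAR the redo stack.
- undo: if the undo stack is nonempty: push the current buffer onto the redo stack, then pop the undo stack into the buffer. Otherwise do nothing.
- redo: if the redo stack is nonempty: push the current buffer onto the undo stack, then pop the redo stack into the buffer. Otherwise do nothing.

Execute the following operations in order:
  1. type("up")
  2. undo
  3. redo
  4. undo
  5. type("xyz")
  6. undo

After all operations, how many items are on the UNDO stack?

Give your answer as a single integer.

After op 1 (type): buf='up' undo_depth=1 redo_depth=0
After op 2 (undo): buf='(empty)' undo_depth=0 redo_depth=1
After op 3 (redo): buf='up' undo_depth=1 redo_depth=0
After op 4 (undo): buf='(empty)' undo_depth=0 redo_depth=1
After op 5 (type): buf='xyz' undo_depth=1 redo_depth=0
After op 6 (undo): buf='(empty)' undo_depth=0 redo_depth=1

Answer: 0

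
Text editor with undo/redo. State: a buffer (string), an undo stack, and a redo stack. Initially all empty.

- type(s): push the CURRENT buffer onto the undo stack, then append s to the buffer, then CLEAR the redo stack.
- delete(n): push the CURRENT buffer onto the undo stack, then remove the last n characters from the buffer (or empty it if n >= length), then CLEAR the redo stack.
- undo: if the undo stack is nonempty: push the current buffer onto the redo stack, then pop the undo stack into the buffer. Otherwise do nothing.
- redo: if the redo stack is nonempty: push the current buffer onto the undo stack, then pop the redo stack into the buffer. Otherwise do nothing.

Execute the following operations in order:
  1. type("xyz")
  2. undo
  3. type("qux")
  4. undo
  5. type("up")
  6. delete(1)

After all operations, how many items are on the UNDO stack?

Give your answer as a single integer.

After op 1 (type): buf='xyz' undo_depth=1 redo_depth=0
After op 2 (undo): buf='(empty)' undo_depth=0 redo_depth=1
After op 3 (type): buf='qux' undo_depth=1 redo_depth=0
After op 4 (undo): buf='(empty)' undo_depth=0 redo_depth=1
After op 5 (type): buf='up' undo_depth=1 redo_depth=0
After op 6 (delete): buf='u' undo_depth=2 redo_depth=0

Answer: 2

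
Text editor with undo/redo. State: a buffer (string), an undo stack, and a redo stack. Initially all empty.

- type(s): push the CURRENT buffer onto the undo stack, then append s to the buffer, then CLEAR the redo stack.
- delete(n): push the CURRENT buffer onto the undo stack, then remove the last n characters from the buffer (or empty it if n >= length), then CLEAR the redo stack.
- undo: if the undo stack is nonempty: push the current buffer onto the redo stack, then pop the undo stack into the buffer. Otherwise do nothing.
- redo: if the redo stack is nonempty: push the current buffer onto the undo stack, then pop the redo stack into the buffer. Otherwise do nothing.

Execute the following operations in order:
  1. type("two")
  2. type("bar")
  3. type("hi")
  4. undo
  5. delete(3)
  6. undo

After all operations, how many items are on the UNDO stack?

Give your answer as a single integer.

After op 1 (type): buf='two' undo_depth=1 redo_depth=0
After op 2 (type): buf='twobar' undo_depth=2 redo_depth=0
After op 3 (type): buf='twobarhi' undo_depth=3 redo_depth=0
After op 4 (undo): buf='twobar' undo_depth=2 redo_depth=1
After op 5 (delete): buf='two' undo_depth=3 redo_depth=0
After op 6 (undo): buf='twobar' undo_depth=2 redo_depth=1

Answer: 2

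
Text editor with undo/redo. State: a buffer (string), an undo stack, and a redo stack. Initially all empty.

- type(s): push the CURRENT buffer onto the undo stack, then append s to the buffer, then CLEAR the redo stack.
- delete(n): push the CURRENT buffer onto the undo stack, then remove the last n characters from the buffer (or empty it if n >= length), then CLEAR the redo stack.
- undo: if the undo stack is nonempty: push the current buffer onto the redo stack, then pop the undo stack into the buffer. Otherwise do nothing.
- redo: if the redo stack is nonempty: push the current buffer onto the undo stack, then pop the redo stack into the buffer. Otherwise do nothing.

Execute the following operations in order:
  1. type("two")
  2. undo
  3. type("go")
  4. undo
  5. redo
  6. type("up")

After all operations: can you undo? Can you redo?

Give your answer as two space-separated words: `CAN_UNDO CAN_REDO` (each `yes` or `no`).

After op 1 (type): buf='two' undo_depth=1 redo_depth=0
After op 2 (undo): buf='(empty)' undo_depth=0 redo_depth=1
After op 3 (type): buf='go' undo_depth=1 redo_depth=0
After op 4 (undo): buf='(empty)' undo_depth=0 redo_depth=1
After op 5 (redo): buf='go' undo_depth=1 redo_depth=0
After op 6 (type): buf='goup' undo_depth=2 redo_depth=0

Answer: yes no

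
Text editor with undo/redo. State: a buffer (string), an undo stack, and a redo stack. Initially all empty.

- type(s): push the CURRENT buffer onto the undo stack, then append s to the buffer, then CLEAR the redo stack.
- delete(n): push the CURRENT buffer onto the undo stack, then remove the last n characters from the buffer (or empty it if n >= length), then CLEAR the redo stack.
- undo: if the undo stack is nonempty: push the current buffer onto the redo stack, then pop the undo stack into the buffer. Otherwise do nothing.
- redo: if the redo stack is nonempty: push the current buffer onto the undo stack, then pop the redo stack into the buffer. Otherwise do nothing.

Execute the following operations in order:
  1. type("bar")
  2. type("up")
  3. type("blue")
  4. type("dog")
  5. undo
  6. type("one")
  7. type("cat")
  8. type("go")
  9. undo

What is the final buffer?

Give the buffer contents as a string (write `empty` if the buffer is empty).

After op 1 (type): buf='bar' undo_depth=1 redo_depth=0
After op 2 (type): buf='barup' undo_depth=2 redo_depth=0
After op 3 (type): buf='barupblue' undo_depth=3 redo_depth=0
After op 4 (type): buf='barupbluedog' undo_depth=4 redo_depth=0
After op 5 (undo): buf='barupblue' undo_depth=3 redo_depth=1
After op 6 (type): buf='barupblueone' undo_depth=4 redo_depth=0
After op 7 (type): buf='barupblueonecat' undo_depth=5 redo_depth=0
After op 8 (type): buf='barupblueonecatgo' undo_depth=6 redo_depth=0
After op 9 (undo): buf='barupblueonecat' undo_depth=5 redo_depth=1

Answer: barupblueonecat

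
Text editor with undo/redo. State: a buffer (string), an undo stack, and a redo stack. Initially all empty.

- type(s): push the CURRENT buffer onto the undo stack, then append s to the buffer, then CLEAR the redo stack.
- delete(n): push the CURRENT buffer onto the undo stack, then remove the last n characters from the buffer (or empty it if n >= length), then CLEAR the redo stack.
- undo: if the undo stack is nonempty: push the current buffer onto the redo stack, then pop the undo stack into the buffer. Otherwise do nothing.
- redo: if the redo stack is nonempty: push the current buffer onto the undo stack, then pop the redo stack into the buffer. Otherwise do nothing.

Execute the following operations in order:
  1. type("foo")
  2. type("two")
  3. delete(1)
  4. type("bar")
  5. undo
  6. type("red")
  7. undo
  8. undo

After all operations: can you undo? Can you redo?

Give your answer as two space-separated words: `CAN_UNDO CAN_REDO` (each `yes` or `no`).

Answer: yes yes

Derivation:
After op 1 (type): buf='foo' undo_depth=1 redo_depth=0
After op 2 (type): buf='footwo' undo_depth=2 redo_depth=0
After op 3 (delete): buf='footw' undo_depth=3 redo_depth=0
After op 4 (type): buf='footwbar' undo_depth=4 redo_depth=0
After op 5 (undo): buf='footw' undo_depth=3 redo_depth=1
After op 6 (type): buf='footwred' undo_depth=4 redo_depth=0
After op 7 (undo): buf='footw' undo_depth=3 redo_depth=1
After op 8 (undo): buf='footwo' undo_depth=2 redo_depth=2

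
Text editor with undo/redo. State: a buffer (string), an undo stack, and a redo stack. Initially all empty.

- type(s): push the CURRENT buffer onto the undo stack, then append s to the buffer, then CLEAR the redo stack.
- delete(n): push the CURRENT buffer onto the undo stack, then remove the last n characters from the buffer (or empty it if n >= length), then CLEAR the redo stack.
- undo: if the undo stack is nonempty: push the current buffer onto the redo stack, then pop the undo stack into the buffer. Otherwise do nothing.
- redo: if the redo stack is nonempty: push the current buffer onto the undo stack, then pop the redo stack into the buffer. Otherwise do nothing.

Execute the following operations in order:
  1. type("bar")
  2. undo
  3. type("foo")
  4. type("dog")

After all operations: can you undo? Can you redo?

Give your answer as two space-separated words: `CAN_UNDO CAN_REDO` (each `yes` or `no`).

After op 1 (type): buf='bar' undo_depth=1 redo_depth=0
After op 2 (undo): buf='(empty)' undo_depth=0 redo_depth=1
After op 3 (type): buf='foo' undo_depth=1 redo_depth=0
After op 4 (type): buf='foodog' undo_depth=2 redo_depth=0

Answer: yes no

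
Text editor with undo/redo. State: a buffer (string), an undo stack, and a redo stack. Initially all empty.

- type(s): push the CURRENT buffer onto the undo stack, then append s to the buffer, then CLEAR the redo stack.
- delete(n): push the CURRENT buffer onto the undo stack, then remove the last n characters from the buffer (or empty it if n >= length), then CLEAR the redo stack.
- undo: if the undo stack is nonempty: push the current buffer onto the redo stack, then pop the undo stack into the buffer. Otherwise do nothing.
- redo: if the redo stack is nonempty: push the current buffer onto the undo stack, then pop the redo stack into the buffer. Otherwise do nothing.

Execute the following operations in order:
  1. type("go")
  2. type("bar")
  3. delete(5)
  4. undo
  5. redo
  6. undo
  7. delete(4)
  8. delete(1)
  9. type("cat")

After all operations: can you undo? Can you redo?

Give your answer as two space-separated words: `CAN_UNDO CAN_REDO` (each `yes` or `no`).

Answer: yes no

Derivation:
After op 1 (type): buf='go' undo_depth=1 redo_depth=0
After op 2 (type): buf='gobar' undo_depth=2 redo_depth=0
After op 3 (delete): buf='(empty)' undo_depth=3 redo_depth=0
After op 4 (undo): buf='gobar' undo_depth=2 redo_depth=1
After op 5 (redo): buf='(empty)' undo_depth=3 redo_depth=0
After op 6 (undo): buf='gobar' undo_depth=2 redo_depth=1
After op 7 (delete): buf='g' undo_depth=3 redo_depth=0
After op 8 (delete): buf='(empty)' undo_depth=4 redo_depth=0
After op 9 (type): buf='cat' undo_depth=5 redo_depth=0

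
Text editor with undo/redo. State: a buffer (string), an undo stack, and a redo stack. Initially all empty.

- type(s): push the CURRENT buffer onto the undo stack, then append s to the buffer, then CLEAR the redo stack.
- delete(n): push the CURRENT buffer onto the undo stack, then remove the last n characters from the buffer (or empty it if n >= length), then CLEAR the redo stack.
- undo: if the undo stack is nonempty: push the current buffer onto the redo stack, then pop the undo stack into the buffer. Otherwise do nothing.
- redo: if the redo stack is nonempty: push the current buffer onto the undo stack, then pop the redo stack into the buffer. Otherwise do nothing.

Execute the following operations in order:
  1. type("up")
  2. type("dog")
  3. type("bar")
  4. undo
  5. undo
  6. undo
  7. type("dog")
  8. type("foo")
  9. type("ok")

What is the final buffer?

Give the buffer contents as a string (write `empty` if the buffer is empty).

After op 1 (type): buf='up' undo_depth=1 redo_depth=0
After op 2 (type): buf='updog' undo_depth=2 redo_depth=0
After op 3 (type): buf='updogbar' undo_depth=3 redo_depth=0
After op 4 (undo): buf='updog' undo_depth=2 redo_depth=1
After op 5 (undo): buf='up' undo_depth=1 redo_depth=2
After op 6 (undo): buf='(empty)' undo_depth=0 redo_depth=3
After op 7 (type): buf='dog' undo_depth=1 redo_depth=0
After op 8 (type): buf='dogfoo' undo_depth=2 redo_depth=0
After op 9 (type): buf='dogfoook' undo_depth=3 redo_depth=0

Answer: dogfoook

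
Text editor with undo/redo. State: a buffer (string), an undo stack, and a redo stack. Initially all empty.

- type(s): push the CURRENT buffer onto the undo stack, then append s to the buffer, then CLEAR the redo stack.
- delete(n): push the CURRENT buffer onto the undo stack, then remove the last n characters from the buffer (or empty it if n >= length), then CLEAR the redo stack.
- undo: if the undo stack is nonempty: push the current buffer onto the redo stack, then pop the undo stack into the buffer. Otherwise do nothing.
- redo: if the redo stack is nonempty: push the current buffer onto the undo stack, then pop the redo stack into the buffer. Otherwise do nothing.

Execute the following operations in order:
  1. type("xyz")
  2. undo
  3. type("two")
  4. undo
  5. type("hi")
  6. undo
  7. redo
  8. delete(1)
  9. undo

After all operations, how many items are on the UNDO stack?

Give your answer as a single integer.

Answer: 1

Derivation:
After op 1 (type): buf='xyz' undo_depth=1 redo_depth=0
After op 2 (undo): buf='(empty)' undo_depth=0 redo_depth=1
After op 3 (type): buf='two' undo_depth=1 redo_depth=0
After op 4 (undo): buf='(empty)' undo_depth=0 redo_depth=1
After op 5 (type): buf='hi' undo_depth=1 redo_depth=0
After op 6 (undo): buf='(empty)' undo_depth=0 redo_depth=1
After op 7 (redo): buf='hi' undo_depth=1 redo_depth=0
After op 8 (delete): buf='h' undo_depth=2 redo_depth=0
After op 9 (undo): buf='hi' undo_depth=1 redo_depth=1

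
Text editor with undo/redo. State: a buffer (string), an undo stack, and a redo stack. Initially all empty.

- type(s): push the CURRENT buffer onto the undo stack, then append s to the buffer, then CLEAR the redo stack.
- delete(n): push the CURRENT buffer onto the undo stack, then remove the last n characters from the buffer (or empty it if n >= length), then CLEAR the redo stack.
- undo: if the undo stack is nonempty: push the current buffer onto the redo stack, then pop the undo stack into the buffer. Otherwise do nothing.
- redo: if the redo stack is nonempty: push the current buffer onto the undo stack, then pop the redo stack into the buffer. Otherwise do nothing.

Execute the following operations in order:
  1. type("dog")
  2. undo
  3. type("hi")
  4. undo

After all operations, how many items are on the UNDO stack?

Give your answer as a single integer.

Answer: 0

Derivation:
After op 1 (type): buf='dog' undo_depth=1 redo_depth=0
After op 2 (undo): buf='(empty)' undo_depth=0 redo_depth=1
After op 3 (type): buf='hi' undo_depth=1 redo_depth=0
After op 4 (undo): buf='(empty)' undo_depth=0 redo_depth=1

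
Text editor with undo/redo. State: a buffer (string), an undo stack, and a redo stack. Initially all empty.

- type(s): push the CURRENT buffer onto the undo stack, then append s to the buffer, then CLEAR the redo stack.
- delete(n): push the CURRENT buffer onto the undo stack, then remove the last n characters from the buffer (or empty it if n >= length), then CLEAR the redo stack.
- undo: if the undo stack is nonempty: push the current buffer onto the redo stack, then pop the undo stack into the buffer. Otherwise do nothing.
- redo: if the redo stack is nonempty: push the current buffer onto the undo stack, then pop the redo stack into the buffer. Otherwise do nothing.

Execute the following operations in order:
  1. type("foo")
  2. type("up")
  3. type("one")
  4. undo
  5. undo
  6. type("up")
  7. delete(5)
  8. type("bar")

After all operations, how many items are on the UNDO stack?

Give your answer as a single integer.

After op 1 (type): buf='foo' undo_depth=1 redo_depth=0
After op 2 (type): buf='fooup' undo_depth=2 redo_depth=0
After op 3 (type): buf='fooupone' undo_depth=3 redo_depth=0
After op 4 (undo): buf='fooup' undo_depth=2 redo_depth=1
After op 5 (undo): buf='foo' undo_depth=1 redo_depth=2
After op 6 (type): buf='fooup' undo_depth=2 redo_depth=0
After op 7 (delete): buf='(empty)' undo_depth=3 redo_depth=0
After op 8 (type): buf='bar' undo_depth=4 redo_depth=0

Answer: 4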